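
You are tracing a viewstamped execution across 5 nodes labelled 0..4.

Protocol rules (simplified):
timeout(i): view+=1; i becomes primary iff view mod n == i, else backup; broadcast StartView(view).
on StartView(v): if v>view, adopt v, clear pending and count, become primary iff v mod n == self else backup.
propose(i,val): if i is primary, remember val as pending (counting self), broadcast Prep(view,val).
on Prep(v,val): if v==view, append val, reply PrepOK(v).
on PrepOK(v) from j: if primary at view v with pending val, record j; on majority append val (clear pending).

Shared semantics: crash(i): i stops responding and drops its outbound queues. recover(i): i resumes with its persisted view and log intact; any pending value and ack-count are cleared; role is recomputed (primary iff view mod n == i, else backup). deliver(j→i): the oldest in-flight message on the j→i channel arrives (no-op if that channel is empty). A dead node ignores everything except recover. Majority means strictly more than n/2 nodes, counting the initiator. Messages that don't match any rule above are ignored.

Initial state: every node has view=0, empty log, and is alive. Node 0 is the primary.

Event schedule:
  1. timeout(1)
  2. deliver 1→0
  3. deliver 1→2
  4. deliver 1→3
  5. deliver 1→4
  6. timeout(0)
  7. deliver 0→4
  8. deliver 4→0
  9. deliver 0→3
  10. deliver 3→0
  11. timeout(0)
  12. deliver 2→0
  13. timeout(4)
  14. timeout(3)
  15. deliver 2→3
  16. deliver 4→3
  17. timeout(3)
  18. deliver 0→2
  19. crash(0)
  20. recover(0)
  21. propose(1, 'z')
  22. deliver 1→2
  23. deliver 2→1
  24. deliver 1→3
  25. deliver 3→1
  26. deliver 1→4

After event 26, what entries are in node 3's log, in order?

empty

[1] timeout(1) → N1(prim v1 [-])
[2] deliver 1→0 → N0(back v1 [-])
[3] deliver 1→2 → N2(back v1 [-])
[4] deliver 1→3 → N3(back v1 [-])
[5] deliver 1→4 → N4(back v1 [-])
[6] timeout(0) → N0(back v2 [-])
[7] deliver 0→4 → N4(back v2 [-])
[8] deliver 4→0 → ∅
[9] deliver 0→3 → N3(back v2 [-])
[10] deliver 3→0 → ∅
[11] timeout(0) → N0(back v3 [-])
[12] deliver 2→0 → ∅
[13] timeout(4) → N4(back v3 [-])
[14] timeout(3) → N3(prim v3 [-])
[15] deliver 2→3 → ∅
[16] deliver 4→3 → ∅
[17] timeout(3) → N3(back v4 [-])
[18] deliver 0→2 → N2(prim v2 [-])
[19] crash(0) → N0(✗back v3 [-])
[20] recover(0) → N0(back v3 [-])
[21] propose(1,'z') → ∅
[22] deliver 1→2 → ∅
[23] deliver 2→1 → ∅
[24] deliver 1→3 → ∅
[25] deliver 3→1 → N1(back v3 [-])
[26] deliver 1→4 → ∅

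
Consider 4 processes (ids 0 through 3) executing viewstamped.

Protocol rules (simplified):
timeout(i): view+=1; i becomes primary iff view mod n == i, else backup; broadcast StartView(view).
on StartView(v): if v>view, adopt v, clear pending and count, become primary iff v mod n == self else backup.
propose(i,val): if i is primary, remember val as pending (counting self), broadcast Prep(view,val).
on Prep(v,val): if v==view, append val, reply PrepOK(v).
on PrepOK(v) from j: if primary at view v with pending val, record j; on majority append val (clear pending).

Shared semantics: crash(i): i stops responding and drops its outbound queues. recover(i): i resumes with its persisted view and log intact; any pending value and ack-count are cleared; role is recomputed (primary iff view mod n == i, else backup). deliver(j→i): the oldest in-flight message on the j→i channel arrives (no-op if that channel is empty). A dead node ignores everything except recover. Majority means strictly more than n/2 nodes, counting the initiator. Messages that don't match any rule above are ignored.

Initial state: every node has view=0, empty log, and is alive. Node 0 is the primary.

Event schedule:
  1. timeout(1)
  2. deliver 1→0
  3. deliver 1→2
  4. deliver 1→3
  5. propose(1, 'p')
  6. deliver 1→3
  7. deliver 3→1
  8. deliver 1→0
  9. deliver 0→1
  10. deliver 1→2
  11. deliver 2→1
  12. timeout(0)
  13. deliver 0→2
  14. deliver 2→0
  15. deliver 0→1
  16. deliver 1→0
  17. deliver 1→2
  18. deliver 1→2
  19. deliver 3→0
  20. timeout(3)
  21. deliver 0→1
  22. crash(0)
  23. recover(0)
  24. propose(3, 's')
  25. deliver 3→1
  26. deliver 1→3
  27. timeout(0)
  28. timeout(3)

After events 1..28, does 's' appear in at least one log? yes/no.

no

1. timeout(1):  <1:prim v1 ->
2. deliver 1→0:  <0:back v1 ->
3. deliver 1→2:  <2:back v1 ->
4. deliver 1→3:  <3:back v1 ->
5. propose(1,'p'):  nop
6. deliver 1→3:  <3:back v1 p>
7. deliver 3→1:  nop
8. deliver 1→0:  <0:back v1 p>
9. deliver 0→1:  <1:prim v1 p>
10. deliver 1→2:  <2:back v1 p>
11. deliver 2→1:  nop
12. timeout(0):  <0:back v2 p>
13. deliver 0→2:  <2:prim v2 p>
14. deliver 2→0:  nop
15. deliver 0→1:  <1:back v2 p>
16. deliver 1→0:  nop
17. deliver 1→2:  nop
18. deliver 1→2:  nop
19. deliver 3→0:  nop
20. timeout(3):  <3:back v2 p>
21. deliver 0→1:  nop
22. crash(0):  <0:✗back v2 p>
23. recover(0):  <0:back v2 p>
24. propose(3,'s'):  nop
25. deliver 3→1:  nop
26. deliver 1→3:  nop
27. timeout(0):  <0:back v3 p>
28. timeout(3):  <3:prim v3 p>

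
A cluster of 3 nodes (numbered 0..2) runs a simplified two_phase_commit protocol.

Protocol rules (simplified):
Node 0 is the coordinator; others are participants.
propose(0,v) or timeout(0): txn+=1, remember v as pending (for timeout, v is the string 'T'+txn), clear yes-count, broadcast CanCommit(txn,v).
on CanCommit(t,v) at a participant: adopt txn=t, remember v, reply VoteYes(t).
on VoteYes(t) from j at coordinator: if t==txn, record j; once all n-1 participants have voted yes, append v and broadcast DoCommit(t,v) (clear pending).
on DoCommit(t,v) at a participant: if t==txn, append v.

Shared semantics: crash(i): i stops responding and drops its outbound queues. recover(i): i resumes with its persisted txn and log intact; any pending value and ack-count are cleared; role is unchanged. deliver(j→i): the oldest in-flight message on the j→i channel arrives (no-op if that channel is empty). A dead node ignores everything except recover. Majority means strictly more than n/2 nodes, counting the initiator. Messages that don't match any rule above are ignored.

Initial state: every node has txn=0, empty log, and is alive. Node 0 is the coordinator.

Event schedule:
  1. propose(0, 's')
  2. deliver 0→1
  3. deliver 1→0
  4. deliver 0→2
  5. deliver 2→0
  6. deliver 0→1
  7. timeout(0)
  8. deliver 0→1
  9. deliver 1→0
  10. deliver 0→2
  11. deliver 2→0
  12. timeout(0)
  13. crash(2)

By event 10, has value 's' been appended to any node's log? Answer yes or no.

yes

step 1 propose(0,'s'): 0={coor,t=1,log=-}
step 2 deliver 0→1: 1={part,t=1,log=-}
step 3 deliver 1→0: —
step 4 deliver 0→2: 2={part,t=1,log=-}
step 5 deliver 2→0: 0={coor,t=1,log=s}
step 6 deliver 0→1: 1={part,t=1,log=s}
step 7 timeout(0): 0={coor,t=2,log=s}
step 8 deliver 0→1: 1={part,t=2,log=s}
step 9 deliver 1→0: —
step 10 deliver 0→2: 2={part,t=1,log=s}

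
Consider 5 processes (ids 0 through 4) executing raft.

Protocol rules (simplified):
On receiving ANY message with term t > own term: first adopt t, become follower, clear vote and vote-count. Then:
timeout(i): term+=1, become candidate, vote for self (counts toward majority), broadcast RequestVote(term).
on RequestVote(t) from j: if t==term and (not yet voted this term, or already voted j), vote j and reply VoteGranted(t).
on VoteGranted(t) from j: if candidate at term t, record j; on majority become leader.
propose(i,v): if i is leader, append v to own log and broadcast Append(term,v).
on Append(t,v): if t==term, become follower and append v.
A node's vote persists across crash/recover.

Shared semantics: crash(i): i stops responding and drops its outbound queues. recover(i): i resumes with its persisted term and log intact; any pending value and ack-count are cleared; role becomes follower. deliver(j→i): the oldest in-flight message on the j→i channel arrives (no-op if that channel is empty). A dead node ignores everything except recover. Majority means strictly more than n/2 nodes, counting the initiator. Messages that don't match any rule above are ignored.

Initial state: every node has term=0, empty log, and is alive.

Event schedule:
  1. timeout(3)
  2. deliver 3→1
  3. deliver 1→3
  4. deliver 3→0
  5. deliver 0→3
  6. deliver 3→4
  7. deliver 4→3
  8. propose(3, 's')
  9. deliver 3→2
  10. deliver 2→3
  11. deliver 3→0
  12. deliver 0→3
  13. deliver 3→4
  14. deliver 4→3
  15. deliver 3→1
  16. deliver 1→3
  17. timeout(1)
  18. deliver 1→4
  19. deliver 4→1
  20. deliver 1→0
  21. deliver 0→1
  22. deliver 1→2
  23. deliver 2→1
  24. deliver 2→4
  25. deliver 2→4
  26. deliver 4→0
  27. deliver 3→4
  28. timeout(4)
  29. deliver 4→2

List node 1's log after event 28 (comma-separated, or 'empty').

s

[1] timeout(3) → N3(cand t1 [-])
[2] deliver 3→1 → N1(foll t1 [-])
[3] deliver 1→3 → ∅
[4] deliver 3→0 → N0(foll t1 [-])
[5] deliver 0→3 → N3(lead t1 [-])
[6] deliver 3→4 → N4(foll t1 [-])
[7] deliver 4→3 → ∅
[8] propose(3,'s') → N3(lead t1 [s])
[9] deliver 3→2 → N2(foll t1 [-])
[10] deliver 2→3 → ∅
[11] deliver 3→0 → N0(foll t1 [s])
[12] deliver 0→3 → ∅
[13] deliver 3→4 → N4(foll t1 [s])
[14] deliver 4→3 → ∅
[15] deliver 3→1 → N1(foll t1 [s])
[16] deliver 1→3 → ∅
[17] timeout(1) → N1(cand t2 [s])
[18] deliver 1→4 → N4(foll t2 [s])
[19] deliver 4→1 → ∅
[20] deliver 1→0 → N0(foll t2 [s])
[21] deliver 0→1 → N1(lead t2 [s])
[22] deliver 1→2 → N2(foll t2 [-])
[23] deliver 2→1 → ∅
[24] deliver 2→4 → ∅
[25] deliver 2→4 → ∅
[26] deliver 4→0 → ∅
[27] deliver 3→4 → ∅
[28] timeout(4) → N4(cand t3 [s])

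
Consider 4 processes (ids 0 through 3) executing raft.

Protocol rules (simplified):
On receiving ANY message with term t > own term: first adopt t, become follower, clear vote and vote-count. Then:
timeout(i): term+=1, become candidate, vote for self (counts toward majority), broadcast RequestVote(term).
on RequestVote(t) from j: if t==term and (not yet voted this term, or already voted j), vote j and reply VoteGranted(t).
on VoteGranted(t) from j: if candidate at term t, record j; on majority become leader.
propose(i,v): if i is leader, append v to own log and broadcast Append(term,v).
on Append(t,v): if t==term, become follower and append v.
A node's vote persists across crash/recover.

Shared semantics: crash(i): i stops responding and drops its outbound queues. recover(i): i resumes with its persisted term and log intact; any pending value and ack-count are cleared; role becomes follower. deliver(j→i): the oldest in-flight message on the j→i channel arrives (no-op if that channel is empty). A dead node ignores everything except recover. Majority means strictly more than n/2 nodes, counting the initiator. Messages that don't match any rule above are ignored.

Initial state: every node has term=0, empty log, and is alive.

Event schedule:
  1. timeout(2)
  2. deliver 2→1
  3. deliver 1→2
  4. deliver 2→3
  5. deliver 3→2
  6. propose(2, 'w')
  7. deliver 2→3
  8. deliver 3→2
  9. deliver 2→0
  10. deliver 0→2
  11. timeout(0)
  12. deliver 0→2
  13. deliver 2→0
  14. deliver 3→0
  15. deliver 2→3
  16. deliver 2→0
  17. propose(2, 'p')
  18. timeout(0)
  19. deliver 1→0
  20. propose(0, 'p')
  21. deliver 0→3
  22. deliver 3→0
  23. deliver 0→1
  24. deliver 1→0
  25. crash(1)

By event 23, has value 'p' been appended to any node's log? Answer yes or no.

e1 timeout(2): 2[cand,t=1,-]
e2 deliver 2→1: 1[foll,t=1,-]
e3 deliver 1→2: ·
e4 deliver 2→3: 3[foll,t=1,-]
e5 deliver 3→2: 2[lead,t=1,-]
e6 propose(2,'w'): 2[lead,t=1,w]
e7 deliver 2→3: 3[foll,t=1,w]
e8 deliver 3→2: ·
e9 deliver 2→0: 0[foll,t=1,-]
e10 deliver 0→2: ·
e11 timeout(0): 0[cand,t=2,-]
e12 deliver 0→2: 2[foll,t=2,w]
e13 deliver 2→0: ·
e14 deliver 3→0: ·
e15 deliver 2→3: ·
e16 deliver 2→0: ·
e17 propose(2,'p'): ·
e18 timeout(0): 0[cand,t=3,-]
e19 deliver 1→0: ·
e20 propose(0,'p'): ·
e21 deliver 0→3: 3[foll,t=2,w]
e22 deliver 3→0: ·
e23 deliver 0→1: 1[foll,t=2,-]

no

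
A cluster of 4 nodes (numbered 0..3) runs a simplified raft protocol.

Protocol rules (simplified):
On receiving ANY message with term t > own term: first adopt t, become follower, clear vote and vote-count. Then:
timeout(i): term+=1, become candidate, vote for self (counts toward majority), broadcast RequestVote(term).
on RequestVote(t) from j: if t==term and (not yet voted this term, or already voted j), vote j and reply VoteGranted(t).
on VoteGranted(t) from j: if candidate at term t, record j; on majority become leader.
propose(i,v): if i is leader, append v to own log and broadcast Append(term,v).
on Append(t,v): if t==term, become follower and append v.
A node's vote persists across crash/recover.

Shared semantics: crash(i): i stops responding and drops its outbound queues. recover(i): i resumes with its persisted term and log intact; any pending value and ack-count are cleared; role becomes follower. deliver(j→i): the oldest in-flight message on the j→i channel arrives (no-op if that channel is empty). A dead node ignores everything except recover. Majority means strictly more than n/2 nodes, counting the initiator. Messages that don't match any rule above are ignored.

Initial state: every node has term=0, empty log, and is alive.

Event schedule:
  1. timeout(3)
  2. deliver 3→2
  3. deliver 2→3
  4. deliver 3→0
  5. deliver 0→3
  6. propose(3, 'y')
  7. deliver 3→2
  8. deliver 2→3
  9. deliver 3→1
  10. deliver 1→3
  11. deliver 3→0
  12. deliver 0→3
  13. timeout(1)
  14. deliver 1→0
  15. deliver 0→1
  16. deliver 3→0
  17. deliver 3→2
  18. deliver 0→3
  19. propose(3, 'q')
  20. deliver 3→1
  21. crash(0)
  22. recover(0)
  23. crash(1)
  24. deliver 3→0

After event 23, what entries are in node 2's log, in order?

[1] timeout(3) → N3(cand t1 [-])
[2] deliver 3→2 → N2(foll t1 [-])
[3] deliver 2→3 → ∅
[4] deliver 3→0 → N0(foll t1 [-])
[5] deliver 0→3 → N3(lead t1 [-])
[6] propose(3,'y') → N3(lead t1 [y])
[7] deliver 3→2 → N2(foll t1 [y])
[8] deliver 2→3 → ∅
[9] deliver 3→1 → N1(foll t1 [-])
[10] deliver 1→3 → ∅
[11] deliver 3→0 → N0(foll t1 [y])
[12] deliver 0→3 → ∅
[13] timeout(1) → N1(cand t2 [-])
[14] deliver 1→0 → N0(foll t2 [y])
[15] deliver 0→1 → ∅
[16] deliver 3→0 → ∅
[17] deliver 3→2 → ∅
[18] deliver 0→3 → ∅
[19] propose(3,'q') → N3(lead t1 [y,q])
[20] deliver 3→1 → ∅
[21] crash(0) → N0(✗foll t2 [y])
[22] recover(0) → N0(foll t2 [y])
[23] crash(1) → N1(✗cand t2 [-])

y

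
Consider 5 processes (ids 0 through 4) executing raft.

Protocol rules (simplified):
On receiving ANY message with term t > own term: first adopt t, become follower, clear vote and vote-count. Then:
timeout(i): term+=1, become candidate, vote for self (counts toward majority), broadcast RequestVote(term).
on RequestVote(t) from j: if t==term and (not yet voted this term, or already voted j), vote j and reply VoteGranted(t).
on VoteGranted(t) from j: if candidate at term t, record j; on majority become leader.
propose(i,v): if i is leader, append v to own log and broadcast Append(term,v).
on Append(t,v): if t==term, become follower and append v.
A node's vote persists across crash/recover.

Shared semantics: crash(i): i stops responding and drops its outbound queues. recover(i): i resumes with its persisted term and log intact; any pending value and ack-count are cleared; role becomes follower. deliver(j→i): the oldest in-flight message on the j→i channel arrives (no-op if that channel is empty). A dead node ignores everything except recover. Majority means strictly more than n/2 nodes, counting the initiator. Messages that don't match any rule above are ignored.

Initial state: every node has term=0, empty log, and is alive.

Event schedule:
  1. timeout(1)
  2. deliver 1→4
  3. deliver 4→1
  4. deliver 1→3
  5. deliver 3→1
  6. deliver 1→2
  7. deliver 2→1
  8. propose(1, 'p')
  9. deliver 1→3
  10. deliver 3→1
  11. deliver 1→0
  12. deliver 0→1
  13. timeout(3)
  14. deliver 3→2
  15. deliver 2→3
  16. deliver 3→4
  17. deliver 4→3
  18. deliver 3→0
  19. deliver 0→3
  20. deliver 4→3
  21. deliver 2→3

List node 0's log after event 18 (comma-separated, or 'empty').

step 1 timeout(1): 1={cand,t=1,log=-}
step 2 deliver 1→4: 4={foll,t=1,log=-}
step 3 deliver 4→1: —
step 4 deliver 1→3: 3={foll,t=1,log=-}
step 5 deliver 3→1: 1={lead,t=1,log=-}
step 6 deliver 1→2: 2={foll,t=1,log=-}
step 7 deliver 2→1: —
step 8 propose(1,'p'): 1={lead,t=1,log=p}
step 9 deliver 1→3: 3={foll,t=1,log=p}
step 10 deliver 3→1: —
step 11 deliver 1→0: 0={foll,t=1,log=-}
step 12 deliver 0→1: —
step 13 timeout(3): 3={cand,t=2,log=p}
step 14 deliver 3→2: 2={foll,t=2,log=-}
step 15 deliver 2→3: —
step 16 deliver 3→4: 4={foll,t=2,log=-}
step 17 deliver 4→3: 3={lead,t=2,log=p}
step 18 deliver 3→0: 0={foll,t=2,log=-}

empty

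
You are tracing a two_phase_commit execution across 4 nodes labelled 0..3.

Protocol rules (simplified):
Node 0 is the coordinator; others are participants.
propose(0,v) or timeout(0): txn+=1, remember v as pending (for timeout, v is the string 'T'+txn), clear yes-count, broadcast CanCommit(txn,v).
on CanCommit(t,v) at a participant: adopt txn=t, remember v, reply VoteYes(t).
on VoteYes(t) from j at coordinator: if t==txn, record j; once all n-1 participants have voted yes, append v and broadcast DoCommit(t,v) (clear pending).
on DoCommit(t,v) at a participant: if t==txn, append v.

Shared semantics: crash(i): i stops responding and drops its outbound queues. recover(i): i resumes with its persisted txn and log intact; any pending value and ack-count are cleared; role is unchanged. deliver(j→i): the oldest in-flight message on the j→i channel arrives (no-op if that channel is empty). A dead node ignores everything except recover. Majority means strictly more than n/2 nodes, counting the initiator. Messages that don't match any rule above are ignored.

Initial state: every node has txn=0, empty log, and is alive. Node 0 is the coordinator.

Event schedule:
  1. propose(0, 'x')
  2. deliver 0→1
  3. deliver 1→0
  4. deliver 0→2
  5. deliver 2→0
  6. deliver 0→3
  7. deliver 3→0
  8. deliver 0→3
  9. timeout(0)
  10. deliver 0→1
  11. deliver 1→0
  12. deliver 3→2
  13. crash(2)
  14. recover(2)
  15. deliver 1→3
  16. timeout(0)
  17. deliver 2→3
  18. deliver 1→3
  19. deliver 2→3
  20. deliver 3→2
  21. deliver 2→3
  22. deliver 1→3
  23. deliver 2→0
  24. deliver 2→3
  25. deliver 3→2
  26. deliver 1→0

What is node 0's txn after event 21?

after 1 — propose(0,'x'): n0:coor/t1/[-]
after 2 — deliver 0→1: n1:part/t1/[-]
after 3 — deliver 1→0: ·
after 4 — deliver 0→2: n2:part/t1/[-]
after 5 — deliver 2→0: ·
after 6 — deliver 0→3: n3:part/t1/[-]
after 7 — deliver 3→0: n0:coor/t1/[x]
after 8 — deliver 0→3: n3:part/t1/[x]
after 9 — timeout(0): n0:coor/t2/[x]
after 10 — deliver 0→1: n1:part/t1/[x]
after 11 — deliver 1→0: ·
after 12 — deliver 3→2: ·
after 13 — crash(2): n2:✗part/t1/[-]
after 14 — recover(2): n2:part/t1/[-]
after 15 — deliver 1→3: ·
after 16 — timeout(0): n0:coor/t3/[x]
after 17 — deliver 2→3: ·
after 18 — deliver 1→3: ·
after 19 — deliver 2→3: ·
after 20 — deliver 3→2: ·
after 21 — deliver 2→3: ·

3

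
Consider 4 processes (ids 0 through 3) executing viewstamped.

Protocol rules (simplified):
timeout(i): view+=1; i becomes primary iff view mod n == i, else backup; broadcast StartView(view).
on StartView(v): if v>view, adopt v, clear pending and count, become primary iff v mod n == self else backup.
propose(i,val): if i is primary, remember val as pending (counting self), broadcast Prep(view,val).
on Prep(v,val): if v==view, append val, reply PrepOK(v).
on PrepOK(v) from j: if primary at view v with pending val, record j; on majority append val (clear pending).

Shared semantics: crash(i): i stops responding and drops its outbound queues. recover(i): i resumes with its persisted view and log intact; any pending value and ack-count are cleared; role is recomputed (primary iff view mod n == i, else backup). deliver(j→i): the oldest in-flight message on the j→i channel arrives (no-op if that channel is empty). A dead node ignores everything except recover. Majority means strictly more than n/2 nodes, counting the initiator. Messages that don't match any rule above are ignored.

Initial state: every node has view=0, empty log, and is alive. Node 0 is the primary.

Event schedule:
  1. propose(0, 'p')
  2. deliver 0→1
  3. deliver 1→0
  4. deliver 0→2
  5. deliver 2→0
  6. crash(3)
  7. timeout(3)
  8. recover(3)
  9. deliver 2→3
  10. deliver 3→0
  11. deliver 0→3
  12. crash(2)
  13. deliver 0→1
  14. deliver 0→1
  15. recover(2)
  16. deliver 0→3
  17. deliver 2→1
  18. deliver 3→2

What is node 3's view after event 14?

0

e1 propose(0,'p'): ·
e2 deliver 0→1: 1[back,v=0,p]
e3 deliver 1→0: ·
e4 deliver 0→2: 2[back,v=0,p]
e5 deliver 2→0: 0[prim,v=0,p]
e6 crash(3): 3[✗back,v=0,-]
e7 timeout(3): ·
e8 recover(3): 3[back,v=0,-]
e9 deliver 2→3: ·
e10 deliver 3→0: ·
e11 deliver 0→3: 3[back,v=0,p]
e12 crash(2): 2[✗back,v=0,p]
e13 deliver 0→1: ·
e14 deliver 0→1: ·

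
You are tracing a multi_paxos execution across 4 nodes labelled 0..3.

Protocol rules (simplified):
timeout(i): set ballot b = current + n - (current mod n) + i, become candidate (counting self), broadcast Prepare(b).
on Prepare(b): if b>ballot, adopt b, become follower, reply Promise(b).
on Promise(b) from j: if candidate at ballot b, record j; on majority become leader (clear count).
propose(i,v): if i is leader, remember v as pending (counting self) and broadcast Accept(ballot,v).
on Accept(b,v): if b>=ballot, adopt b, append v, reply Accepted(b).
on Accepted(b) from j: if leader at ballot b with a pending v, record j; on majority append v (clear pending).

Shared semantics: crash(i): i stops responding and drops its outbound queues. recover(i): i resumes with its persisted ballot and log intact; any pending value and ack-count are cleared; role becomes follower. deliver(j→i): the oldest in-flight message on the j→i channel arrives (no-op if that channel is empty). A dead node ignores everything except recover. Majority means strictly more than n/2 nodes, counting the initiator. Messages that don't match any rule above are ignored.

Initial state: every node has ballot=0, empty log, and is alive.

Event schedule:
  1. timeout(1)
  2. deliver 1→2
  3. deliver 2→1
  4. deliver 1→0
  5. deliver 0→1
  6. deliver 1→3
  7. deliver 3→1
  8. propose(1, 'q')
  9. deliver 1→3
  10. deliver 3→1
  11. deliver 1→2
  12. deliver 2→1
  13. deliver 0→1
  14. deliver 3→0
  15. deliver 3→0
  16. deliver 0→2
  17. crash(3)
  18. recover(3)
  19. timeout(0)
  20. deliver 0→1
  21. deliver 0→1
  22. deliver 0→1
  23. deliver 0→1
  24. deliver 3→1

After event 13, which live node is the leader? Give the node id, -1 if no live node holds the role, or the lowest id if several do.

1

1. timeout(1):  <1:cand b5 ->
2. deliver 1→2:  <2:foll b5 ->
3. deliver 2→1:  nop
4. deliver 1→0:  <0:foll b5 ->
5. deliver 0→1:  <1:lead b5 ->
6. deliver 1→3:  <3:foll b5 ->
7. deliver 3→1:  nop
8. propose(1,'q'):  nop
9. deliver 1→3:  <3:foll b5 q>
10. deliver 3→1:  nop
11. deliver 1→2:  <2:foll b5 q>
12. deliver 2→1:  <1:lead b5 q>
13. deliver 0→1:  nop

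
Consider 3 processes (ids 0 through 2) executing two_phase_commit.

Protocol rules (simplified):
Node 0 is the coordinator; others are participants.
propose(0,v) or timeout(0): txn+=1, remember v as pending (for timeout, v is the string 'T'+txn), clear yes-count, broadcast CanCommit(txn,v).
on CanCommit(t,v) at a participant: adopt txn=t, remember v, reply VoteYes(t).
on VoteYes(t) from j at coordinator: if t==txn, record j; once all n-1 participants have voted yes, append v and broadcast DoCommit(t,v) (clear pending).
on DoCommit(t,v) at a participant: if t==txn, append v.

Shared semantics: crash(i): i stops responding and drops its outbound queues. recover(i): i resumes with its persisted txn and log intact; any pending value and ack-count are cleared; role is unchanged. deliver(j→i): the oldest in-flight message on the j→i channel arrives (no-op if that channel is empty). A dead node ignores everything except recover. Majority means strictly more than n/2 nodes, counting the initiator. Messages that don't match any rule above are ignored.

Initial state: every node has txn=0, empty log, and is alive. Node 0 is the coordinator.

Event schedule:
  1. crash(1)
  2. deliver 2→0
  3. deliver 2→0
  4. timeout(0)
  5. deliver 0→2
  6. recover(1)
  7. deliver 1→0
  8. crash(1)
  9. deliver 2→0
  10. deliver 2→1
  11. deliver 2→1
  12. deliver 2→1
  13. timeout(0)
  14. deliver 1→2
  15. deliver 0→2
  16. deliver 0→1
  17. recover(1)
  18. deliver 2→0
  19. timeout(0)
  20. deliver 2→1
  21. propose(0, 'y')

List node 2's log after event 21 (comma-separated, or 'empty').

empty

step 1 crash(1): 1={✗part,t=0,log=-}
step 2 deliver 2→0: —
step 3 deliver 2→0: —
step 4 timeout(0): 0={coor,t=1,log=-}
step 5 deliver 0→2: 2={part,t=1,log=-}
step 6 recover(1): 1={part,t=0,log=-}
step 7 deliver 1→0: —
step 8 crash(1): 1={✗part,t=0,log=-}
step 9 deliver 2→0: —
step 10 deliver 2→1: —
step 11 deliver 2→1: —
step 12 deliver 2→1: —
step 13 timeout(0): 0={coor,t=2,log=-}
step 14 deliver 1→2: —
step 15 deliver 0→2: 2={part,t=2,log=-}
step 16 deliver 0→1: —
step 17 recover(1): 1={part,t=0,log=-}
step 18 deliver 2→0: —
step 19 timeout(0): 0={coor,t=3,log=-}
step 20 deliver 2→1: —
step 21 propose(0,'y'): 0={coor,t=4,log=-}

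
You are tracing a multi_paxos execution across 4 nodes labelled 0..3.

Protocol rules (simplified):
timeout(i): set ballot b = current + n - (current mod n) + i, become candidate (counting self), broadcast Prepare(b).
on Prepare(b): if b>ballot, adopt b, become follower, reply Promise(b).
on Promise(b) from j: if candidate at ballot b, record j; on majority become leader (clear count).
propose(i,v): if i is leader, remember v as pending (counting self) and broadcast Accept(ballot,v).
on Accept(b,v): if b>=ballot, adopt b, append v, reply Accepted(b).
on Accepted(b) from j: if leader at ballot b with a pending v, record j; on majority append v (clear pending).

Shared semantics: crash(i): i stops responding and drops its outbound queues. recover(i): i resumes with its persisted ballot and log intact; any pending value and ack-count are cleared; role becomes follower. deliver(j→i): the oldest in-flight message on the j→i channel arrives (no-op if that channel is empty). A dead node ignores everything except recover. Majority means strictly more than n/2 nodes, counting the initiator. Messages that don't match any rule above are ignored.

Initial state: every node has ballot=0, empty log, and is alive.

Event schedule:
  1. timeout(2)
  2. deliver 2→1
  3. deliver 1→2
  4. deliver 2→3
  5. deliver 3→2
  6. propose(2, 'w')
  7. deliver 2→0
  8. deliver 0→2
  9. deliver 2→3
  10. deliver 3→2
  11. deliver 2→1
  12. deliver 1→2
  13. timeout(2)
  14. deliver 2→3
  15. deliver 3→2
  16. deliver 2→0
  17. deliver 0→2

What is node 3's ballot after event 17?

10

after 1 — timeout(2): n2:cand/b6/[-]
after 2 — deliver 2→1: n1:foll/b6/[-]
after 3 — deliver 1→2: ·
after 4 — deliver 2→3: n3:foll/b6/[-]
after 5 — deliver 3→2: n2:lead/b6/[-]
after 6 — propose(2,'w'): ·
after 7 — deliver 2→0: n0:foll/b6/[-]
after 8 — deliver 0→2: ·
after 9 — deliver 2→3: n3:foll/b6/[w]
after 10 — deliver 3→2: ·
after 11 — deliver 2→1: n1:foll/b6/[w]
after 12 — deliver 1→2: n2:lead/b6/[w]
after 13 — timeout(2): n2:cand/b10/[w]
after 14 — deliver 2→3: n3:foll/b10/[w]
after 15 — deliver 3→2: ·
after 16 — deliver 2→0: n0:foll/b6/[w]
after 17 — deliver 0→2: ·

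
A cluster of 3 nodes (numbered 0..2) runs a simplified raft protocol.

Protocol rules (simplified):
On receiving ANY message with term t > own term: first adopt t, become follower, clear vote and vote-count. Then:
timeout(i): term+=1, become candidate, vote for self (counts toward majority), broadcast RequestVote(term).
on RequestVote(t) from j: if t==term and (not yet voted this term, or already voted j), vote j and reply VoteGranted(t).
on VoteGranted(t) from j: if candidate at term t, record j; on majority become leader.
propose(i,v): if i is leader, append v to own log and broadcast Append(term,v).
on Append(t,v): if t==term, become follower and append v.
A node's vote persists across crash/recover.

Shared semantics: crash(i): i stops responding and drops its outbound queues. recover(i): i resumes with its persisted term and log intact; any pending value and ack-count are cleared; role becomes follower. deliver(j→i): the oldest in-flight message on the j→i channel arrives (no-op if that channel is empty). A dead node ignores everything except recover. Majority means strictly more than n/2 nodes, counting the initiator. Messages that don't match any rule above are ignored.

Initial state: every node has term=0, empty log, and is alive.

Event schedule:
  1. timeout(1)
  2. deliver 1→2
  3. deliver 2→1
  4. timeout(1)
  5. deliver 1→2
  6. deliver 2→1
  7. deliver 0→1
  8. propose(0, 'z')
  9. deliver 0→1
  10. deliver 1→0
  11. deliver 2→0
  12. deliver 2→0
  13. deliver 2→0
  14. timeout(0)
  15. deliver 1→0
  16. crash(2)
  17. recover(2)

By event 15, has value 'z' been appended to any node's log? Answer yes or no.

no

e1 timeout(1): 1[cand,t=1,-]
e2 deliver 1→2: 2[foll,t=1,-]
e3 deliver 2→1: 1[lead,t=1,-]
e4 timeout(1): 1[cand,t=2,-]
e5 deliver 1→2: 2[foll,t=2,-]
e6 deliver 2→1: 1[lead,t=2,-]
e7 deliver 0→1: ·
e8 propose(0,'z'): ·
e9 deliver 0→1: ·
e10 deliver 1→0: 0[foll,t=1,-]
e11 deliver 2→0: ·
e12 deliver 2→0: ·
e13 deliver 2→0: ·
e14 timeout(0): 0[cand,t=2,-]
e15 deliver 1→0: ·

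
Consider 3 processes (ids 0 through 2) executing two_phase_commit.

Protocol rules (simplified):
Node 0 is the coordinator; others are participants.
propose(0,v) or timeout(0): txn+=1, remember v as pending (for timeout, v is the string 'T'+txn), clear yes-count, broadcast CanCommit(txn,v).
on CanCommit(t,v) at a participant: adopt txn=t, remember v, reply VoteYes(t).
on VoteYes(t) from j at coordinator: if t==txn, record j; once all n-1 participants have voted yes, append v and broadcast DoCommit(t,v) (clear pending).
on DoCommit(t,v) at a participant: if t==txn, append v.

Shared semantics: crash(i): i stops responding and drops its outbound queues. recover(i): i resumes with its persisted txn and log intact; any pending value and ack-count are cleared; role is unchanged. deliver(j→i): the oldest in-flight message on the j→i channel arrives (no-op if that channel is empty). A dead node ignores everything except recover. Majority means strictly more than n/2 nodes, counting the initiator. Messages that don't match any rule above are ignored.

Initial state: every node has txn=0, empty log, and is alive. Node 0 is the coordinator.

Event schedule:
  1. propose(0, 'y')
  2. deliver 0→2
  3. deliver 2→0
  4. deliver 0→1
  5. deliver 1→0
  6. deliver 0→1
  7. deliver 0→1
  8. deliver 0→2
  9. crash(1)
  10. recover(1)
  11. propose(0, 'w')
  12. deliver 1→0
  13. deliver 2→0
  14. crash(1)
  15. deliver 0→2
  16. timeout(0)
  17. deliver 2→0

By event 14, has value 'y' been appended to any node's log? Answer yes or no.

step 1 propose(0,'y'): 0={coor,t=1,log=-}
step 2 deliver 0→2: 2={part,t=1,log=-}
step 3 deliver 2→0: —
step 4 deliver 0→1: 1={part,t=1,log=-}
step 5 deliver 1→0: 0={coor,t=1,log=y}
step 6 deliver 0→1: 1={part,t=1,log=y}
step 7 deliver 0→1: —
step 8 deliver 0→2: 2={part,t=1,log=y}
step 9 crash(1): 1={✗part,t=1,log=y}
step 10 recover(1): 1={part,t=1,log=y}
step 11 propose(0,'w'): 0={coor,t=2,log=y}
step 12 deliver 1→0: —
step 13 deliver 2→0: —
step 14 crash(1): 1={✗part,t=1,log=y}

yes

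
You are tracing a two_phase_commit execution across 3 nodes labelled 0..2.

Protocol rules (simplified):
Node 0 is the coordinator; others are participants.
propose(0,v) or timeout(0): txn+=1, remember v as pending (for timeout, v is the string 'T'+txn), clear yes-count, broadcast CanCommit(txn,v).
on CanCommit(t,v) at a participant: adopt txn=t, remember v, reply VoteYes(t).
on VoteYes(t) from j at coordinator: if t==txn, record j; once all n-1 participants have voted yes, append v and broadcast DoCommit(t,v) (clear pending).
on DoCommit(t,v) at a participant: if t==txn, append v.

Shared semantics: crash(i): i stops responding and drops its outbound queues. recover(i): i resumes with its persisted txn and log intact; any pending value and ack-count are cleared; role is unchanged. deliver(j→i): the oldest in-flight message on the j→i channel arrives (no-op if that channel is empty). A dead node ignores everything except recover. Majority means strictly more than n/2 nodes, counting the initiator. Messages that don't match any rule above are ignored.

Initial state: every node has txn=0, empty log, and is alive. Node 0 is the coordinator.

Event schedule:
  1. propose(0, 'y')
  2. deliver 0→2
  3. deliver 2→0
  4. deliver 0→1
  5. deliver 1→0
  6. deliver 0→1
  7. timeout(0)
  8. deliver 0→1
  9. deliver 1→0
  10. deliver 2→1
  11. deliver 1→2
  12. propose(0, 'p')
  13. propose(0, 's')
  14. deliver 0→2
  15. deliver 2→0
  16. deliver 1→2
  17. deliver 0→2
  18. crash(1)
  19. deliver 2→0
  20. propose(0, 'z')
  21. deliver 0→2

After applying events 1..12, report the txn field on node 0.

1. propose(0,'y'):  <0:coor t1 ->
2. deliver 0→2:  <2:part t1 ->
3. deliver 2→0:  nop
4. deliver 0→1:  <1:part t1 ->
5. deliver 1→0:  <0:coor t1 y>
6. deliver 0→1:  <1:part t1 y>
7. timeout(0):  <0:coor t2 y>
8. deliver 0→1:  <1:part t2 y>
9. deliver 1→0:  nop
10. deliver 2→1:  nop
11. deliver 1→2:  nop
12. propose(0,'p'):  <0:coor t3 y>

3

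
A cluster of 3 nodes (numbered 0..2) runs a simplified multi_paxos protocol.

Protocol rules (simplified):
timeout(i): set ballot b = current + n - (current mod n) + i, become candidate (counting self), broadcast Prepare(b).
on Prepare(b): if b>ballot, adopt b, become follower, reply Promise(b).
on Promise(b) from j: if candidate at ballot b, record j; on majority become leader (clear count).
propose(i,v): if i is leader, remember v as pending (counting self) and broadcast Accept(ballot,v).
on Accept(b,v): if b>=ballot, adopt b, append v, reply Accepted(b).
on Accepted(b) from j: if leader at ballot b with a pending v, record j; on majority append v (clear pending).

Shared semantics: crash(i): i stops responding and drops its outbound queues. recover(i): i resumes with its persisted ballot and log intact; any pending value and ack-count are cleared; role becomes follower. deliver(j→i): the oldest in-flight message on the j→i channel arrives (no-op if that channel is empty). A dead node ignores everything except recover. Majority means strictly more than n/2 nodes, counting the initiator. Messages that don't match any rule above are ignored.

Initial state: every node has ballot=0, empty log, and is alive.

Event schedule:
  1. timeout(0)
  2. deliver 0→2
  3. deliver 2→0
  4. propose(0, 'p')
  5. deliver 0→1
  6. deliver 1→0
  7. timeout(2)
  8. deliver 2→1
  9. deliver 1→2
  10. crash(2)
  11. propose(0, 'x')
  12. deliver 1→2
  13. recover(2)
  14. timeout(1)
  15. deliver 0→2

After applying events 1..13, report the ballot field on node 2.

e1 timeout(0): 0[cand,b=3,-]
e2 deliver 0→2: 2[foll,b=3,-]
e3 deliver 2→0: 0[lead,b=3,-]
e4 propose(0,'p'): ·
e5 deliver 0→1: 1[foll,b=3,-]
e6 deliver 1→0: ·
e7 timeout(2): 2[cand,b=8,-]
e8 deliver 2→1: 1[foll,b=8,-]
e9 deliver 1→2: 2[lead,b=8,-]
e10 crash(2): 2[✗lead,b=8,-]
e11 propose(0,'x'): ·
e12 deliver 1→2: ·
e13 recover(2): 2[foll,b=8,-]

8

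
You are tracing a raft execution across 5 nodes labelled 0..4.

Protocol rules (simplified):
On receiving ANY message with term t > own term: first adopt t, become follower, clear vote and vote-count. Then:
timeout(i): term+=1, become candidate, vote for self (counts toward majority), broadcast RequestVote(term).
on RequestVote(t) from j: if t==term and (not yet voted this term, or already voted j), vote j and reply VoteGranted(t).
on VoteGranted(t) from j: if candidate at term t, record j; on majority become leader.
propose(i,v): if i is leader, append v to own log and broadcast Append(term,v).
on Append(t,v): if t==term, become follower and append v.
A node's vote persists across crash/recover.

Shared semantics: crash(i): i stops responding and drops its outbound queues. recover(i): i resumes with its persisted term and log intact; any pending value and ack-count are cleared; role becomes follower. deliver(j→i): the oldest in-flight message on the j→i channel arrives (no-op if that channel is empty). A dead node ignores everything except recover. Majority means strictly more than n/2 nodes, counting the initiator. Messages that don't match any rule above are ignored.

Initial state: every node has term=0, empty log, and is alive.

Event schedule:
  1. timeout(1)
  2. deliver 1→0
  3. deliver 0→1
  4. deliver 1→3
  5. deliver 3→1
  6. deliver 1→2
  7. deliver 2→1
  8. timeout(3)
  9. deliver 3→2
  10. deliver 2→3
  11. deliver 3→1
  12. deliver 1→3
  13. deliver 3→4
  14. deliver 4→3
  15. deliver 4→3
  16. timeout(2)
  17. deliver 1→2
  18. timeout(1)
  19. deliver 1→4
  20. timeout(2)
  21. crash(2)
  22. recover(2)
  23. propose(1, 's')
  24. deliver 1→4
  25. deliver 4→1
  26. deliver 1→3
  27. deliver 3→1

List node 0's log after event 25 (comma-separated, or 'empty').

after 1 — timeout(1): n1:cand/t1/[-]
after 2 — deliver 1→0: n0:foll/t1/[-]
after 3 — deliver 0→1: ·
after 4 — deliver 1→3: n3:foll/t1/[-]
after 5 — deliver 3→1: n1:lead/t1/[-]
after 6 — deliver 1→2: n2:foll/t1/[-]
after 7 — deliver 2→1: ·
after 8 — timeout(3): n3:cand/t2/[-]
after 9 — deliver 3→2: n2:foll/t2/[-]
after 10 — deliver 2→3: ·
after 11 — deliver 3→1: n1:foll/t2/[-]
after 12 — deliver 1→3: n3:lead/t2/[-]
after 13 — deliver 3→4: n4:foll/t2/[-]
after 14 — deliver 4→3: ·
after 15 — deliver 4→3: ·
after 16 — timeout(2): n2:cand/t3/[-]
after 17 — deliver 1→2: ·
after 18 — timeout(1): n1:cand/t3/[-]
after 19 — deliver 1→4: ·
after 20 — timeout(2): n2:cand/t4/[-]
after 21 — crash(2): n2:✗cand/t4/[-]
after 22 — recover(2): n2:foll/t4/[-]
after 23 — propose(1,'s'): ·
after 24 — deliver 1→4: n4:foll/t3/[-]
after 25 — deliver 4→1: ·

empty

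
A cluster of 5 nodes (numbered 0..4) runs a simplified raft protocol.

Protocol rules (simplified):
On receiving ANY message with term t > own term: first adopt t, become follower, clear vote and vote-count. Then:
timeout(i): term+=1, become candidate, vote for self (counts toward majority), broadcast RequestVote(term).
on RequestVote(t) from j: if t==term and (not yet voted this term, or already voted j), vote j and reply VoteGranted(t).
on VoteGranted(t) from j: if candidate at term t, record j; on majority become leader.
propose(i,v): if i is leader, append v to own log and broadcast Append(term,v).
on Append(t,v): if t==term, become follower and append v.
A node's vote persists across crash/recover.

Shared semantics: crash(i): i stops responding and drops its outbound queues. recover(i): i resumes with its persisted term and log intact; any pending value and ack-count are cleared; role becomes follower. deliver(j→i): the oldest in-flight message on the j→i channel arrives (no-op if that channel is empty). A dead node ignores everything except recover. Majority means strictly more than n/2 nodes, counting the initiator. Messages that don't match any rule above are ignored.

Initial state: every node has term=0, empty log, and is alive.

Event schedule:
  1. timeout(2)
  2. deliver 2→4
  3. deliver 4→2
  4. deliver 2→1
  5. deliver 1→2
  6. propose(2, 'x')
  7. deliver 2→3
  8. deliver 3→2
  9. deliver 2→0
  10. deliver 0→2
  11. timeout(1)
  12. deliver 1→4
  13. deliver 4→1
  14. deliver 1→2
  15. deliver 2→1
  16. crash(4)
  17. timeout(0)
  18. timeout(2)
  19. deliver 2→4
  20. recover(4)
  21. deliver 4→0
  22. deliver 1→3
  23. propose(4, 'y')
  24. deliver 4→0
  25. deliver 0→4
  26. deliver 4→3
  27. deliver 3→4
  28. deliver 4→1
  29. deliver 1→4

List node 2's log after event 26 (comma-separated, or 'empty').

x

e1 timeout(2): 2[cand,t=1,-]
e2 deliver 2→4: 4[foll,t=1,-]
e3 deliver 4→2: ·
e4 deliver 2→1: 1[foll,t=1,-]
e5 deliver 1→2: 2[lead,t=1,-]
e6 propose(2,'x'): 2[lead,t=1,x]
e7 deliver 2→3: 3[foll,t=1,-]
e8 deliver 3→2: ·
e9 deliver 2→0: 0[foll,t=1,-]
e10 deliver 0→2: ·
e11 timeout(1): 1[cand,t=2,-]
e12 deliver 1→4: 4[foll,t=2,-]
e13 deliver 4→1: ·
e14 deliver 1→2: 2[foll,t=2,x]
e15 deliver 2→1: ·
e16 crash(4): 4[✗foll,t=2,-]
e17 timeout(0): 0[cand,t=2,-]
e18 timeout(2): 2[cand,t=3,x]
e19 deliver 2→4: ·
e20 recover(4): 4[foll,t=2,-]
e21 deliver 4→0: ·
e22 deliver 1→3: 3[foll,t=2,-]
e23 propose(4,'y'): ·
e24 deliver 4→0: ·
e25 deliver 0→4: ·
e26 deliver 4→3: ·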